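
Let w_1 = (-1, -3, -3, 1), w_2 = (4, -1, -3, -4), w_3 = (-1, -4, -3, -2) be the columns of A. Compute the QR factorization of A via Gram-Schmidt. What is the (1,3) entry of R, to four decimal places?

r_{13} = 4.4721

w_1 = (-1, -3, -3, 1); ‖w_1‖ = 4.4721, so e_1 = (-0.2236, -0.6708, -0.6708, 0.2236).
r_{13} = e_1·w_3 = 4.4721.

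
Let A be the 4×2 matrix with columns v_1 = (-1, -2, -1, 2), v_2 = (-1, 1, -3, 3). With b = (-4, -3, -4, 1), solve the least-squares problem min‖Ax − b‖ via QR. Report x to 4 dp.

x = (1.4118, 0.2353)

q_1 = v_1/‖v_1‖ = (-1, -2, -1, 2)/3.1623 = (-0.3162, -0.6325, -0.3162, 0.6325).
r_{12} = q_1·v_2 = 2.5298.
u_2 = v_2 − 2.5298·q_1 = (-0.2000, 2.6000, -2.2000, 1.4000).
‖u_2‖ = 3.6878, so q_2 = (-0.0542, 0.7050, -0.5966, 0.3796).
Qᵀb = (5.0596, 0.8677).
Back-substitute: x_2 = 0.8677/3.6878 = 0.2353.
x_1 = (5.0596 − 2.5298·0.2353)/3.1623 = 1.4118.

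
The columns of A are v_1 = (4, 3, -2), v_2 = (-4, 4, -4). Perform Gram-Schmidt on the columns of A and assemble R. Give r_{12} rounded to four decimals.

q_1 = v_1/‖v_1‖ = (4, 3, -2)/5.3852 = (0.7428, 0.5571, -0.3714).
r_{12} = q_1·v_2 = 0.7428.

r_{12} = 0.7428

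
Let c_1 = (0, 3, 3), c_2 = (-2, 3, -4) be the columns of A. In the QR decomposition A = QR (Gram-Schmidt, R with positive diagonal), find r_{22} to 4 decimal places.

c_1 = (0, 3, 3); ‖c_1‖ = 4.2426, so q_1 = (0.0000, 0.7071, 0.7071).
q_1·c_2 = 0.0000·(-2) + 0.7071·3 + 0.7071·(-4) = -0.7071.
u_2 = c_2 + 0.7071·q_1 = (-2.0000, 3.5000, -3.5000).
r_{22} = ‖u_2‖ = 5.3385.

r_{22} = 5.3385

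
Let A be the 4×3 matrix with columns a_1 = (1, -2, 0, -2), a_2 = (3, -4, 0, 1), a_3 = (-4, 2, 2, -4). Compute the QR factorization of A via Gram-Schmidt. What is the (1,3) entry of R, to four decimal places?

r_{13} = 0.0000

e_1 = a_1/‖a_1‖ = (1, -2, 0, -2)/3.0000 = (0.3333, -0.6667, 0.0000, -0.6667).
r_{13} = e_1·a_3 = 0.0000.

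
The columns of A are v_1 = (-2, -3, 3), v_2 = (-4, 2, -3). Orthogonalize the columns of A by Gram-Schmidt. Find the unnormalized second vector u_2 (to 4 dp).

q_1 = v_1/‖v_1‖ = (-2, -3, 3)/4.6904 = (-0.4264, -0.6396, 0.6396).
r_{12} = q_1·v_2 = -1.4924.
u_2 = v_2 + 1.4924·q_1 = (-4.6364, 1.0455, -2.0455).

u_2 = (-4.6364, 1.0455, -2.0455)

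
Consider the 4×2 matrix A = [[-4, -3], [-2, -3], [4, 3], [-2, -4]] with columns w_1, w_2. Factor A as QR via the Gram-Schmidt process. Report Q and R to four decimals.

q_1 = w_1/‖w_1‖ = (-4, -2, 4, -2)/6.3246 = (-0.6325, -0.3162, 0.6325, -0.3162).
r_{12} = q_1·w_2 = 6.0083.
u_2 = w_2 − 6.0083·q_1 = (0.8000, -1.1000, -0.8000, -2.1000).
‖u_2‖ = 2.6268, so q_2 = (0.3046, -0.4188, -0.3046, -0.7995).

Q = [[-0.6325, 0.3046], [-0.3162, -0.4188], [0.6325, -0.3046], [-0.3162, -0.7995]], R = [[6.3246, 6.0083], [0.0000, 2.6268]]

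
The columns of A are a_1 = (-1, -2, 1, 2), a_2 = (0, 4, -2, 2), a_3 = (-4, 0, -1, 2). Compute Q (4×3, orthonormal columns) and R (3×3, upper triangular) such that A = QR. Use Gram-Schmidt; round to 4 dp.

a_1 = (-1, -2, 1, 2); ‖a_1‖ = 3.1623, so e_1 = (-0.3162, -0.6325, 0.3162, 0.6325).
e_1·a_2 = (-0.3162)·0 + (-0.6325)·4 + 0.3162·(-2) + 0.6325·2 = -1.8974.
u_2 = a_2 + 1.8974·e_1 = (-0.6000, 2.8000, -1.4000, 3.2000).
‖u_2‖ = 4.5166, so e_2 = (-0.1328, 0.6199, -0.3100, 0.7085).
e_1·a_3 = (-0.3162)·(-4) + (-0.6325)·0 + 0.3162·(-1) + 0.6325·2 = 2.2136; e_2·a_3 = (-0.1328)·(-4) + 0.6199·0 + (-0.3100)·(-1) + 0.7085·2 = 2.2583.
u_3 = a_3 − 2.2136·e_1 − 2.2583·e_2 = (-3.0000, 0.0000, -1.0000, -1.0000).
‖u_3‖ = 3.3166, so e_3 = (-0.9045, 0.0000, -0.3015, -0.3015).

Q = [[-0.3162, -0.1328, -0.9045], [-0.6325, 0.6199, 0.0000], [0.3162, -0.3100, -0.3015], [0.6325, 0.7085, -0.3015]], R = [[3.1623, -1.8974, 2.2136], [0.0000, 4.5166, 2.2583], [0.0000, 0.0000, 3.3166]]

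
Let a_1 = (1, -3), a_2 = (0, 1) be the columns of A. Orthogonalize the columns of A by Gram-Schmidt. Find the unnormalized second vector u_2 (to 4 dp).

q_1 = a_1/‖a_1‖ = (1, -3)/3.1623 = (0.3162, -0.9487).
r_{12} = q_1·a_2 = -0.9487.
u_2 = a_2 + 0.9487·q_1 = (0.3000, 0.1000).

u_2 = (0.3000, 0.1000)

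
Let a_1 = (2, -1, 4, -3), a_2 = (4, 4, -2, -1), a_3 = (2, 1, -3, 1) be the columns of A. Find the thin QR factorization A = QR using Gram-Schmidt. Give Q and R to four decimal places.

Q = [[0.3651, 0.6689, 0.5877], [-0.1826, 0.6524, -0.7129], [0.7303, -0.3070, -0.3390], [-0.5477, -0.1809, 0.1774]], R = [[5.4772, -0.1826, -2.1909], [0.0000, 6.0800, 2.7303], [0.0000, 0.0000, 1.6570]]

a_1 = (2, -1, 4, -3); ‖a_1‖ = 5.4772, so e_1 = (0.3651, -0.1826, 0.7303, -0.5477).
e_1·a_2 = 0.3651·4 + (-0.1826)·4 + 0.7303·(-2) + (-0.5477)·(-1) = -0.1826.
u_2 = a_2 + 0.1826·e_1 = (4.0667, 3.9667, -1.8667, -1.1000).
‖u_2‖ = 6.0800, so e_2 = (0.6689, 0.6524, -0.3070, -0.1809).
e_1·a_3 = 0.3651·2 + (-0.1826)·1 + 0.7303·(-3) + (-0.5477)·1 = -2.1909; e_2·a_3 = 0.6689·2 + 0.6524·1 + (-0.3070)·(-3) + (-0.1809)·1 = 2.7303.
u_3 = a_3 + 2.1909·e_1 − 2.7303·e_2 = (0.9739, -1.1812, -0.5618, 0.2940).
‖u_3‖ = 1.6570, so e_3 = (0.5877, -0.7129, -0.3390, 0.1774).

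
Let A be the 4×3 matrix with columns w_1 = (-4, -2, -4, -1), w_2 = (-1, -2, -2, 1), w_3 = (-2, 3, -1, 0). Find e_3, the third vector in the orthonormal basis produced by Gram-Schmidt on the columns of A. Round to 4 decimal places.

w_1 = (-4, -2, -4, -1); ‖w_1‖ = 6.0828, so e_1 = (-0.6576, -0.3288, -0.6576, -0.1644).
e_1·w_2 = (-0.6576)·(-1) + (-0.3288)·(-2) + (-0.6576)·(-2) + (-0.1644)·1 = 2.4660.
u_2 = w_2 − 2.4660·e_1 = (0.6216, -1.1892, -0.3784, 1.4054).
‖u_2‖ = 1.9796, so e_2 = (0.3140, -0.6007, -0.1911, 0.7099).
e_1·w_3 = (-0.6576)·(-2) + (-0.3288)·3 + (-0.6576)·(-1) + (-0.1644)·0 = 0.9864; e_2·w_3 = 0.3140·(-2) + (-0.6007)·3 + (-0.1911)·(-1) + 0.7099·0 = -2.2390.
u_3 = w_3 − 0.9864·e_1 + 2.2390·e_2 = (-0.6483, 1.9793, -0.7793, 1.7517).
‖u_3‖ = 2.8309, so e_3 = (-0.2290, 0.6992, -0.2753, 0.6188).

e_3 = (-0.2290, 0.6992, -0.2753, 0.6188)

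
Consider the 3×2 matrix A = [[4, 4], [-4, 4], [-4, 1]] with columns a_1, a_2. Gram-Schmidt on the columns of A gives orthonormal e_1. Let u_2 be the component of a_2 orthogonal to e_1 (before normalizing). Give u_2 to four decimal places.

u_2 = (4.3333, 3.6667, 0.6667)

e_1 = a_1/‖a_1‖ = (4, -4, -4)/6.9282 = (0.5774, -0.5774, -0.5774).
r_{12} = e_1·a_2 = -0.5774.
u_2 = a_2 + 0.5774·e_1 = (4.3333, 3.6667, 0.6667).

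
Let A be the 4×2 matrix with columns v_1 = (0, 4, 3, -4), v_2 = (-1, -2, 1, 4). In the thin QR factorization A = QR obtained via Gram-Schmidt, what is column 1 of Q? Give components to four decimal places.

q_1 = (0.0000, 0.6247, 0.4685, -0.6247)

v_1 = (0, 4, 3, -4); ‖v_1‖ = 6.4031, so q_1 = (0.0000, 0.6247, 0.4685, -0.6247).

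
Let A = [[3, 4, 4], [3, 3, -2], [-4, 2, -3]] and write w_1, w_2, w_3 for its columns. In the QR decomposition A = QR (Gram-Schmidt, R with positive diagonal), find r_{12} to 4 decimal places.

r_{12} = 2.2295

w_1 = (3, 3, -4); ‖w_1‖ = 5.8310, so q_1 = (0.5145, 0.5145, -0.6860).
r_{12} = q_1·w_2 = 2.2295.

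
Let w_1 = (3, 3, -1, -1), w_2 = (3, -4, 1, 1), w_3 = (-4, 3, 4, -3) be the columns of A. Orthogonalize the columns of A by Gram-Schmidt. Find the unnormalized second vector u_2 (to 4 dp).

e_1 = w_1/‖w_1‖ = (3, 3, -1, -1)/4.4721 = (0.6708, 0.6708, -0.2236, -0.2236).
r_{12} = e_1·w_2 = -1.1180.
u_2 = w_2 + 1.1180·e_1 = (3.7500, -3.2500, 0.7500, 0.7500).

u_2 = (3.7500, -3.2500, 0.7500, 0.7500)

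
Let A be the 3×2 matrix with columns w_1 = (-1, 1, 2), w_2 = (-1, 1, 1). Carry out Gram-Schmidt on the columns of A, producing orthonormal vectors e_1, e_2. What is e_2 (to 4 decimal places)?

e_1 = w_1/‖w_1‖ = (-1, 1, 2)/2.4495 = (-0.4082, 0.4082, 0.8165).
r_{12} = e_1·w_2 = 1.6330.
u_2 = w_2 − 1.6330·e_1 = (-0.3333, 0.3333, -0.3333).
‖u_2‖ = 0.5774, so e_2 = (-0.5774, 0.5774, -0.5774).

e_2 = (-0.5774, 0.5774, -0.5774)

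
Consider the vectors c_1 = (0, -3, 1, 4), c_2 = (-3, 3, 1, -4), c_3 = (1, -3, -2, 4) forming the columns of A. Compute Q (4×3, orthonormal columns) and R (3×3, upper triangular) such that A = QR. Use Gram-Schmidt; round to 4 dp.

Q = [[0.0000, -0.8370, -0.5472], [-0.5883, 0.0644, -0.0985], [0.1961, 0.5365, -0.8208], [0.7845, -0.0858, 0.1313]], R = [[5.0990, -4.7068, 4.5107], [0.0000, 3.5842, -2.4467], [0.0000, 0.0000, 1.9151]]

c_1 = (0, -3, 1, 4); ‖c_1‖ = 5.0990, so q_1 = (0.0000, -0.5883, 0.1961, 0.7845).
q_1·c_2 = 0.0000·(-3) + (-0.5883)·3 + 0.1961·1 + 0.7845·(-4) = -4.7068.
u_2 = c_2 + 4.7068·q_1 = (-3.0000, 0.2308, 1.9231, -0.3077).
‖u_2‖ = 3.5842, so q_2 = (-0.8370, 0.0644, 0.5365, -0.0858).
q_1·c_3 = 0.0000·1 + (-0.5883)·(-3) + 0.1961·(-2) + 0.7845·4 = 4.5107; q_2·c_3 = (-0.8370)·1 + 0.0644·(-3) + 0.5365·(-2) + (-0.0858)·4 = -2.4467.
u_3 = c_3 − 4.5107·q_1 + 2.4467·q_2 = (-1.0479, -0.1886, -1.5719, 0.2515).
‖u_3‖ = 1.9151, so q_3 = (-0.5472, -0.0985, -0.8208, 0.1313).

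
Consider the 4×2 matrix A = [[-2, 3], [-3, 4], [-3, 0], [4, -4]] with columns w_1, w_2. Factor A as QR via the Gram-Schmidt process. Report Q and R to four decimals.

w_1 = (-2, -3, -3, 4); ‖w_1‖ = 6.1644, so e_1 = (-0.3244, -0.4867, -0.4867, 0.6489).
e_1·w_2 = (-0.3244)·3 + (-0.4867)·4 + (-0.4867)·0 + 0.6489·(-4) = -5.5155.
u_2 = w_2 + 5.5155·e_1 = (1.2105, 1.3158, -2.6842, -0.4211).
‖u_2‖ = 3.2525, so e_2 = (0.3722, 0.4045, -0.8253, -0.1295).

Q = [[-0.3244, 0.3722], [-0.4867, 0.4045], [-0.4867, -0.8253], [0.6489, -0.1295]], R = [[6.1644, -5.5155], [0.0000, 3.2525]]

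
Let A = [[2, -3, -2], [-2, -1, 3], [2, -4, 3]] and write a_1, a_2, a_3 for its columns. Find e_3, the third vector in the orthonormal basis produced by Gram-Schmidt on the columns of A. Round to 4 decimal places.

e_3 = (-0.7715, -0.1543, 0.6172)

e_1 = a_1/‖a_1‖ = (2, -2, 2)/3.4641 = (0.5774, -0.5774, 0.5774).
r_{12} = e_1·a_2 = -3.4641.
u_2 = a_2 + 3.4641·e_1 = (-1.0000, -3.0000, -2.0000).
‖u_2‖ = 3.7417, so e_2 = (-0.2673, -0.8018, -0.5345).
r_{13} = e_1·a_3 = -1.1547; r_{23} = e_2·a_3 = -3.4744.
u_3 = a_3 + 1.1547·e_1 + 3.4744·e_2 = (-2.2619, -0.4524, 1.8095).
‖u_3‖ = 2.9318, so e_3 = (-0.7715, -0.1543, 0.6172).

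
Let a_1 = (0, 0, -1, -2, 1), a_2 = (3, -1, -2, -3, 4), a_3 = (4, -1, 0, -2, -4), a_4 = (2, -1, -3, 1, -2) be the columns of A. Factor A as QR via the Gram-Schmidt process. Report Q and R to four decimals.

Q = [[0.0000, 0.7746, 0.5635, -0.0361], [0.0000, -0.2582, -0.1326, -0.1205], [-0.4082, 0.0000, 0.0000, -0.9056], [-0.8165, 0.2582, -0.3646, 0.3598], [0.4082, 0.5164, -0.7293, -0.1859]], R = [[2.4495, 4.8990, 0.0000, -0.4082], [0.0000, 3.8730, 0.7746, 1.0328], [0.0000, 0.0000, 6.0332, 2.3536], [0.0000, 0.0000, 0.0000, 3.4967]]

e_1 = a_1/‖a_1‖ = (0, 0, -1, -2, 1)/2.4495 = (0.0000, 0.0000, -0.4082, -0.8165, 0.4082).
r_{12} = e_1·a_2 = 4.8990.
u_2 = a_2 − 4.8990·e_1 = (3.0000, -1.0000, 0.0000, 1.0000, 2.0000).
‖u_2‖ = 3.8730, so e_2 = (0.7746, -0.2582, 0.0000, 0.2582, 0.5164).
r_{13} = e_1·a_3 = 0.0000; r_{23} = e_2·a_3 = 0.7746.
u_3 = a_3 + 0.0000·e_1 − 0.7746·e_2 = (3.4000, -0.8000, 0.0000, -2.2000, -4.4000).
‖u_3‖ = 6.0332, so e_3 = (0.5635, -0.1326, 0.0000, -0.3646, -0.7293).
r_{14} = e_1·a_4 = -0.4082; r_{24} = e_2·a_4 = 1.0328; r_{34} = e_3·a_4 = 2.3536.
u_4 = a_4 + 0.4082·e_1 − 1.0328·e_2 − 2.3536·e_3 = (-0.1264, -0.4212, -3.1667, 1.2582, -0.6502).
‖u_4‖ = 3.4967, so e_4 = (-0.0361, -0.1205, -0.9056, 0.3598, -0.1859).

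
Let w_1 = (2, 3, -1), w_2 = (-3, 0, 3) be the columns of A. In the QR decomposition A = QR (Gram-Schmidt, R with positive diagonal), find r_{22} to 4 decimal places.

r_{22} = 3.4949

w_1 = (2, 3, -1); ‖w_1‖ = 3.7417, so q_1 = (0.5345, 0.8018, -0.2673).
q_1·w_2 = 0.5345·(-3) + 0.8018·0 + (-0.2673)·3 = -2.4054.
u_2 = w_2 + 2.4054·q_1 = (-1.7143, 1.9286, 2.3571).
r_{22} = ‖u_2‖ = 3.4949.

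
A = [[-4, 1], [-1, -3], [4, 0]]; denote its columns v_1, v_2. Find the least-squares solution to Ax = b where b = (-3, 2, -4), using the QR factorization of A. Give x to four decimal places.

x = (-0.2097, -0.9210)

v_1 = (-4, -1, 4); ‖v_1‖ = 5.7446, so e_1 = (-0.6963, -0.1741, 0.6963).
e_1·v_2 = (-0.6963)·1 + (-0.1741)·(-3) + 0.6963·0 = -0.1741.
u_2 = v_2 + 0.1741·e_1 = (0.8788, -3.0303, 0.1212).
‖u_2‖ = 3.1575, so e_2 = (0.2783, -0.9597, 0.0384).
Qᵀb = (-1.0445, -2.9080).
Back-substitute: x_2 = -2.9080/3.1575 = -0.9210.
x_1 = (-1.0445 + 0.1741·(-0.9210))/5.7446 = -0.2097.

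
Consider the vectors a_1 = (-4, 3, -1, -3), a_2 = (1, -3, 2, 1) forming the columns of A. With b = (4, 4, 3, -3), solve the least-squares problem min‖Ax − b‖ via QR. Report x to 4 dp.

x = (-0.2985, -0.6915)

a_1 = (-4, 3, -1, -3); ‖a_1‖ = 5.9161, so q_1 = (-0.6761, 0.5071, -0.1690, -0.5071).
q_1·a_2 = (-0.6761)·1 + 0.5071·(-3) + (-0.1690)·2 + (-0.5071)·1 = -3.0426.
u_2 = a_2 + 3.0426·q_1 = (-1.0571, -1.4571, 1.4857, -0.5429).
‖u_2‖ = 2.3964, so q_2 = (-0.4411, -0.6080, 0.6200, -0.2265).
Qᵀb = (0.3381, -1.6572).
Back-substitute: x_2 = -1.6572/2.3964 = -0.6915.
x_1 = (0.3381 + 3.0426·(-0.6915))/5.9161 = -0.2985.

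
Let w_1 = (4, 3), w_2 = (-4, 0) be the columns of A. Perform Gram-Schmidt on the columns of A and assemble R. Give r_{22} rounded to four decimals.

w_1 = (4, 3); ‖w_1‖ = 5.0000, so q_1 = (0.8000, 0.6000).
q_1·w_2 = 0.8000·(-4) + 0.6000·0 = -3.2000.
u_2 = w_2 + 3.2000·q_1 = (-1.4400, 1.9200).
r_{22} = ‖u_2‖ = 2.4000.

r_{22} = 2.4000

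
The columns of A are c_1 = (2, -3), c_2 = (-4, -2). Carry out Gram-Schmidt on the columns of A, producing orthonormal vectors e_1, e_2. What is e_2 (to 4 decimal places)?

e_2 = (-0.8321, -0.5547)

c_1 = (2, -3); ‖c_1‖ = 3.6056, so e_1 = (0.5547, -0.8321).
e_1·c_2 = 0.5547·(-4) + (-0.8321)·(-2) = -0.5547.
u_2 = c_2 + 0.5547·e_1 = (-3.6923, -2.4615).
‖u_2‖ = 4.4376, so e_2 = (-0.8321, -0.5547).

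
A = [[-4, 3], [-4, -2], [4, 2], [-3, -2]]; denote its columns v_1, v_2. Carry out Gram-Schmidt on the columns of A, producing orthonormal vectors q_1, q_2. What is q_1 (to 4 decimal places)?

q_1 = (-0.5298, -0.5298, 0.5298, -0.3974)

q_1 = v_1/‖v_1‖ = (-4, -4, 4, -3)/7.5498 = (-0.5298, -0.5298, 0.5298, -0.3974).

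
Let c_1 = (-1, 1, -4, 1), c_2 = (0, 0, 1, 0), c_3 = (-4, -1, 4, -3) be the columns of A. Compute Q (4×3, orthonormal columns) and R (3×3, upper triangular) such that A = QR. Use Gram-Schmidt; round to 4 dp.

c_1 = (-1, 1, -4, 1); ‖c_1‖ = 4.3589, so e_1 = (-0.2294, 0.2294, -0.9177, 0.2294).
e_1·c_2 = (-0.2294)·0 + 0.2294·0 + (-0.9177)·1 + 0.2294·0 = -0.9177.
u_2 = c_2 + 0.9177·e_1 = (-0.2105, 0.2105, 0.1579, 0.2105).
‖u_2‖ = 0.3974, so e_2 = (-0.5298, 0.5298, 0.3974, 0.5298).
e_1·c_3 = (-0.2294)·(-4) + 0.2294·(-1) + (-0.9177)·4 + 0.2294·(-3) = -3.6707; e_2·c_3 = (-0.5298)·(-4) + 0.5298·(-1) + 0.3974·4 + 0.5298·(-3) = 1.5894.
u_3 = c_3 + 3.6707·e_1 − 1.5894·e_2 = (-4.0000, -1.0000, 0.0000, -3.0000).
‖u_3‖ = 5.0990, so e_3 = (-0.7845, -0.1961, 0.0000, -0.5883).

Q = [[-0.2294, -0.5298, -0.7845], [0.2294, 0.5298, -0.1961], [-0.9177, 0.3974, 0.0000], [0.2294, 0.5298, -0.5883]], R = [[4.3589, -0.9177, -3.6707], [0.0000, 0.3974, 1.5894], [0.0000, 0.0000, 5.0990]]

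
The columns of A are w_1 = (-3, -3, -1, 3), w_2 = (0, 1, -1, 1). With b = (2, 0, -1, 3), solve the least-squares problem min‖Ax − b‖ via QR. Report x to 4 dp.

x = (0.0964, 1.3012)

q_1 = w_1/‖w_1‖ = (-3, -3, -1, 3)/5.2915 = (-0.5669, -0.5669, -0.1890, 0.5669).
r_{12} = q_1·w_2 = 0.1890.
u_2 = w_2 − 0.1890·q_1 = (0.1071, 1.1071, -0.9643, 0.8929).
‖u_2‖ = 1.7217, so q_2 = (0.0622, 0.6430, -0.5601, 0.5186).
Qᵀb = (0.7559, 2.2403).
Back-substitute: x_2 = 2.2403/1.7217 = 1.3012.
x_1 = (0.7559 − 0.1890·1.3012)/5.2915 = 0.0964.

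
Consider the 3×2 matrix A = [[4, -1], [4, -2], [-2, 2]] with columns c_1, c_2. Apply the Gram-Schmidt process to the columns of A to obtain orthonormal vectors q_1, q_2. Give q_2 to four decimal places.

q_2 = (0.5659, -0.1617, 0.8085)

q_1 = c_1/‖c_1‖ = (4, 4, -2)/6.0000 = (0.6667, 0.6667, -0.3333).
r_{12} = q_1·c_2 = -2.6667.
u_2 = c_2 + 2.6667·q_1 = (0.7778, -0.2222, 1.1111).
‖u_2‖ = 1.3744, so q_2 = (0.5659, -0.1617, 0.8085).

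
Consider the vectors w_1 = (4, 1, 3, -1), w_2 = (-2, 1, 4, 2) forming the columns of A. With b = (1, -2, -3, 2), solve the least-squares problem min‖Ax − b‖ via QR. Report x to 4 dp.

x = (-0.2838, -0.4459)

w_1 = (4, 1, 3, -1); ‖w_1‖ = 5.1962, so e_1 = (0.7698, 0.1925, 0.5774, -0.1925).
e_1·w_2 = 0.7698·(-2) + 0.1925·1 + 0.5774·4 + (-0.1925)·2 = 0.5774.
u_2 = w_2 − 0.5774·e_1 = (-2.4444, 0.8889, 3.6667, 2.1111).
‖u_2‖ = 4.9666, so e_2 = (-0.4922, 0.1790, 0.7383, 0.4251).
Qᵀb = (-1.7321, -2.2148).
Back-substitute: x_2 = -2.2148/4.9666 = -0.4459.
x_1 = (-1.7321 − 0.5774·(-0.4459))/5.1962 = -0.2838.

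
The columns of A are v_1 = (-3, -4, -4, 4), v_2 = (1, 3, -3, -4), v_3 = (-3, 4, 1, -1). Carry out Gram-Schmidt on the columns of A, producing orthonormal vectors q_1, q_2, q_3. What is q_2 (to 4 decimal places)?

v_1 = (-3, -4, -4, 4); ‖v_1‖ = 7.5498, so q_1 = (-0.3974, -0.5298, -0.5298, 0.5298).
q_1·v_2 = (-0.3974)·1 + (-0.5298)·3 + (-0.5298)·(-3) + 0.5298·(-4) = -2.5166.
u_2 = v_2 + 2.5166·q_1 = (0.0000, 1.6667, -4.3333, -2.6667).
‖u_2‖ = 5.3541, so q_2 = (0.0000, 0.3113, -0.8093, -0.4981).

q_2 = (0.0000, 0.3113, -0.8093, -0.4981)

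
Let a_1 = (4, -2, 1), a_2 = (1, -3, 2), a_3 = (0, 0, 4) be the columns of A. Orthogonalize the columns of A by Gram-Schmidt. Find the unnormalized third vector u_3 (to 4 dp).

e_1 = a_1/‖a_1‖ = (4, -2, 1)/4.5826 = (0.8729, -0.4364, 0.2182).
r_{12} = e_1·a_2 = 2.6186.
u_2 = a_2 − 2.6186·e_1 = (-1.2857, -1.8571, 1.4286).
‖u_2‖ = 2.6726, so e_2 = (-0.4811, -0.6949, 0.5345).
r_{13} = e_1·a_3 = 0.8729; r_{23} = e_2·a_3 = 2.1381.
u_3 = a_3 − 0.8729·e_1 − 2.1381·e_2 = (0.2667, 1.8667, 2.6667).

u_3 = (0.2667, 1.8667, 2.6667)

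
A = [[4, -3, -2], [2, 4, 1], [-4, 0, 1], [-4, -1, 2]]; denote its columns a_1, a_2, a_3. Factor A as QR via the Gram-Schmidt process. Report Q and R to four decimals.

Q = [[0.5547, -0.5883, 0.2691], [0.2774, 0.7845, 0.4036], [-0.5547, 0.0000, -0.3363], [-0.5547, -0.1961, 0.8072]], R = [[7.2111, 0.0000, -2.4962], [0.0000, 5.0990, 1.5689], [0.0000, 0.0000, 1.1435]]

e_1 = a_1/‖a_1‖ = (4, 2, -4, -4)/7.2111 = (0.5547, 0.2774, -0.5547, -0.5547).
r_{12} = e_1·a_2 = 0.0000.
u_2 = a_2 + 0.0000·e_1 = (-3.0000, 4.0000, 0.0000, -1.0000).
‖u_2‖ = 5.0990, so e_2 = (-0.5883, 0.7845, 0.0000, -0.1961).
r_{13} = e_1·a_3 = -2.4962; r_{23} = e_2·a_3 = 1.5689.
u_3 = a_3 + 2.4962·e_1 − 1.5689·e_2 = (0.3077, 0.4615, -0.3846, 0.9231).
‖u_3‖ = 1.1435, so e_3 = (0.2691, 0.4036, -0.3363, 0.8072).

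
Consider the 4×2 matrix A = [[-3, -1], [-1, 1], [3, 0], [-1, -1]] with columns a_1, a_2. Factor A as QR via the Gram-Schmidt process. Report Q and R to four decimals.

q_1 = a_1/‖a_1‖ = (-3, -1, 3, -1)/4.4721 = (-0.6708, -0.2236, 0.6708, -0.2236).
r_{12} = q_1·a_2 = 0.6708.
u_2 = a_2 − 0.6708·q_1 = (-0.5500, 1.1500, -0.4500, -0.8500).
‖u_2‖ = 1.5969, so q_2 = (-0.3444, 0.7202, -0.2818, -0.5323).

Q = [[-0.6708, -0.3444], [-0.2236, 0.7202], [0.6708, -0.2818], [-0.2236, -0.5323]], R = [[4.4721, 0.6708], [0.0000, 1.5969]]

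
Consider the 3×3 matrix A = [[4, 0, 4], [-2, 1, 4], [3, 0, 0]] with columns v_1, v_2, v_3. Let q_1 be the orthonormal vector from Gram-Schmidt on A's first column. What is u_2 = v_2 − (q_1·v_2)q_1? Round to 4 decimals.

u_2 = (0.2759, 0.8621, 0.2069)

v_1 = (4, -2, 3); ‖v_1‖ = 5.3852, so q_1 = (0.7428, -0.3714, 0.5571).
q_1·v_2 = 0.7428·0 + (-0.3714)·1 + 0.5571·0 = -0.3714.
u_2 = v_2 + 0.3714·q_1 = (0.2759, 0.8621, 0.2069).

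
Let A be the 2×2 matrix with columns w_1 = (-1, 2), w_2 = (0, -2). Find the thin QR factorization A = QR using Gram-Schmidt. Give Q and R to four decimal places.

Q = [[-0.4472, -0.8944], [0.8944, -0.4472]], R = [[2.2361, -1.7889], [0.0000, 0.8944]]

q_1 = w_1/‖w_1‖ = (-1, 2)/2.2361 = (-0.4472, 0.8944).
r_{12} = q_1·w_2 = -1.7889.
u_2 = w_2 + 1.7889·q_1 = (-0.8000, -0.4000).
‖u_2‖ = 0.8944, so q_2 = (-0.8944, -0.4472).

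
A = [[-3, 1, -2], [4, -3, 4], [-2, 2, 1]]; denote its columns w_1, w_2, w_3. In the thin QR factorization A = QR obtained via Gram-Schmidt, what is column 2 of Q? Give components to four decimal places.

e_2 = (-0.7751, -0.3045, 0.5536)

e_1 = w_1/‖w_1‖ = (-3, 4, -2)/5.3852 = (-0.5571, 0.7428, -0.3714).
r_{12} = e_1·w_2 = -3.5282.
u_2 = w_2 + 3.5282·e_1 = (-0.9655, -0.3793, 0.6897).
‖u_2‖ = 1.2457, so e_2 = (-0.7751, -0.3045, 0.5536).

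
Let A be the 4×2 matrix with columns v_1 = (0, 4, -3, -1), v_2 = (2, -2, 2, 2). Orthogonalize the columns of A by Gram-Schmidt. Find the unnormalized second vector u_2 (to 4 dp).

e_1 = v_1/‖v_1‖ = (0, 4, -3, -1)/5.0990 = (0.0000, 0.7845, -0.5883, -0.1961).
r_{12} = e_1·v_2 = -3.1379.
u_2 = v_2 + 3.1379·e_1 = (2.0000, 0.4615, 0.1538, 1.3846).

u_2 = (2.0000, 0.4615, 0.1538, 1.3846)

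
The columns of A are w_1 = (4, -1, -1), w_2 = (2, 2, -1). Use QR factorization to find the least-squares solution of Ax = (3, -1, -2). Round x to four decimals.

w_1 = (4, -1, -1); ‖w_1‖ = 4.2426, so e_1 = (0.9428, -0.2357, -0.2357).
e_1·w_2 = 0.9428·2 + (-0.2357)·2 + (-0.2357)·(-1) = 1.6499.
u_2 = w_2 − 1.6499·e_1 = (0.4444, 2.3889, -0.6111).
‖u_2‖ = 2.5055, so e_2 = (0.1774, 0.9534, -0.2439).
Qᵀb = (3.5355, 0.0665).
Back-substitute: x_2 = 0.0665/2.5055 = 0.0265.
x_1 = (3.5355 − 1.6499·0.0265)/4.2426 = 0.8230.

x = (0.8230, 0.0265)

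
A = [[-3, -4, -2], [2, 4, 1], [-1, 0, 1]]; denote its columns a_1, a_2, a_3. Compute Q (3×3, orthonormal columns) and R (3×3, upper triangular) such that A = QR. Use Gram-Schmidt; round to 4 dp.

a_1 = (-3, 2, -1); ‖a_1‖ = 3.7417, so q_1 = (-0.8018, 0.5345, -0.2673).
q_1·a_2 = (-0.8018)·(-4) + 0.5345·4 + (-0.2673)·0 = 5.3452.
u_2 = a_2 − 5.3452·q_1 = (0.2857, 1.1429, 1.4286).
‖u_2‖ = 1.8516, so q_2 = (0.1543, 0.6172, 0.7715).
q_1·a_3 = (-0.8018)·(-2) + 0.5345·1 + (-0.2673)·1 = 1.8708; q_2·a_3 = 0.1543·(-2) + 0.6172·1 + 0.7715·1 = 1.0801.
u_3 = a_3 − 1.8708·q_1 − 1.0801·q_2 = (-0.6667, -0.6667, 0.6667).
‖u_3‖ = 1.1547, so q_3 = (-0.5774, -0.5774, 0.5774).

Q = [[-0.8018, 0.1543, -0.5774], [0.5345, 0.6172, -0.5774], [-0.2673, 0.7715, 0.5774]], R = [[3.7417, 5.3452, 1.8708], [0.0000, 1.8516, 1.0801], [0.0000, 0.0000, 1.1547]]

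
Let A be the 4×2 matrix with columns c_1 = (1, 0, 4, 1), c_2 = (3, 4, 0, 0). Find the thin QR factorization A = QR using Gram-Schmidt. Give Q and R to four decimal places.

c_1 = (1, 0, 4, 1); ‖c_1‖ = 4.2426, so q_1 = (0.2357, 0.0000, 0.9428, 0.2357).
q_1·c_2 = 0.2357·3 + 0.0000·4 + 0.9428·0 + 0.2357·0 = 0.7071.
u_2 = c_2 − 0.7071·q_1 = (2.8333, 4.0000, -0.6667, -0.1667).
‖u_2‖ = 4.9497, so q_2 = (0.5724, 0.8081, -0.1347, -0.0337).

Q = [[0.2357, 0.5724], [0.0000, 0.8081], [0.9428, -0.1347], [0.2357, -0.0337]], R = [[4.2426, 0.7071], [0.0000, 4.9497]]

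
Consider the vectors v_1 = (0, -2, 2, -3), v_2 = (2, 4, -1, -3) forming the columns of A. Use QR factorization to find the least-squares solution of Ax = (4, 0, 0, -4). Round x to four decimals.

v_1 = (0, -2, 2, -3); ‖v_1‖ = 4.1231, so q_1 = (0.0000, -0.4851, 0.4851, -0.7276).
q_1·v_2 = 0.0000·2 + (-0.4851)·4 + 0.4851·(-1) + (-0.7276)·(-3) = -0.2425.
u_2 = v_2 + 0.2425·q_1 = (2.0000, 3.8824, -0.8824, -3.1765).
‖u_2‖ = 5.4719, so q_2 = (0.3655, 0.7095, -0.1613, -0.5805).
Qᵀb = (2.9104, 3.7841).
Back-substitute: x_2 = 3.7841/5.4719 = 0.6916.
x_1 = (2.9104 + 0.2425·0.6916)/4.1231 = 0.7466.

x = (0.7466, 0.6916)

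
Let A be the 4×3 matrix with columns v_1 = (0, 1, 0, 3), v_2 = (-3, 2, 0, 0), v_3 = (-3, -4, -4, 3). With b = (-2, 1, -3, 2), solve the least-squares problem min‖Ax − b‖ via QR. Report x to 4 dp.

x = (0.4216, 0.5238, 0.3474)

v_1 = (0, 1, 0, 3); ‖v_1‖ = 3.1623, so q_1 = (0.0000, 0.3162, 0.0000, 0.9487).
q_1·v_2 = 0.0000·(-3) + 0.3162·2 + 0.0000·0 + 0.9487·0 = 0.6325.
u_2 = v_2 − 0.6325·q_1 = (-3.0000, 1.8000, 0.0000, -0.6000).
‖u_2‖ = 3.5496, so q_2 = (-0.8452, 0.5071, 0.0000, -0.1690).
q_1·v_3 = 0.0000·(-3) + 0.3162·(-4) + 0.0000·(-4) + 0.9487·3 = 1.5811; q_2·v_3 = (-0.8452)·(-3) + 0.5071·(-4) + 0.0000·(-4) + (-0.1690)·3 = 0.0000.
u_3 = v_3 − 1.5811·q_1 − 0.0000·q_2 = (-3.0000, -4.5000, -4.0000, 1.5000).
‖u_3‖ = 6.8920, so q_3 = (-0.4353, -0.6529, -0.5804, 0.2176).
Qᵀb = (2.2136, 1.8593, 2.3941).
Back-substitute: x_3 = 2.3941/6.8920 = 0.3474.
x_2 = (1.8593 − 0.0000·0.3474)/3.5496 = 0.5238.
x_1 = (2.2136 − 0.6325·0.5238 − 1.5811·0.3474)/3.1623 = 0.4216.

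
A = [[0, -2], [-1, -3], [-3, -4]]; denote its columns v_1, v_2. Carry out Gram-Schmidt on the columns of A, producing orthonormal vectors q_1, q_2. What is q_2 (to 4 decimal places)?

q_2 = (-0.7845, -0.5883, 0.1961)

v_1 = (0, -1, -3); ‖v_1‖ = 3.1623, so q_1 = (0.0000, -0.3162, -0.9487).
q_1·v_2 = 0.0000·(-2) + (-0.3162)·(-3) + (-0.9487)·(-4) = 4.7434.
u_2 = v_2 − 4.7434·q_1 = (-2.0000, -1.5000, 0.5000).
‖u_2‖ = 2.5495, so q_2 = (-0.7845, -0.5883, 0.1961).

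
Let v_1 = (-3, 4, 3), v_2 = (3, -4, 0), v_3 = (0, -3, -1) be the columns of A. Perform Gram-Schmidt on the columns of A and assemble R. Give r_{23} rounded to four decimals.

r_{23} = 0.3773

v_1 = (-3, 4, 3); ‖v_1‖ = 5.8310, so e_1 = (-0.5145, 0.6860, 0.5145).
e_1·v_2 = (-0.5145)·3 + 0.6860·(-4) + 0.5145·0 = -4.2875.
u_2 = v_2 + 4.2875·e_1 = (0.7941, -1.0588, 2.2059).
‖u_2‖ = 2.5725, so e_2 = (0.3087, -0.4116, 0.8575).
r_{23} = e_2·v_3 = 0.3773.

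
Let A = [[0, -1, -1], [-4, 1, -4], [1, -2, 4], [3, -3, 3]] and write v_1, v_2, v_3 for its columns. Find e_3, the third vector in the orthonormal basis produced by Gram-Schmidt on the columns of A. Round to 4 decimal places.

e_3 = (-0.5367, -0.0751, 0.7621, -0.3542)

e_1 = v_1/‖v_1‖ = (0, -4, 1, 3)/5.0990 = (0.0000, -0.7845, 0.1961, 0.5883).
r_{12} = e_1·v_2 = -2.9417.
u_2 = v_2 + 2.9417·e_1 = (-1.0000, -1.3077, -1.4231, -1.2692).
‖u_2‖ = 2.5192, so e_2 = (-0.3970, -0.5191, -0.5649, -0.5038).
r_{13} = e_1·v_3 = 5.6874; r_{23} = e_2·v_3 = -1.2977.
u_3 = v_3 − 5.6874·e_1 + 1.2977·e_2 = (-1.5152, -0.2121, 2.1515, -1.0000).
‖u_3‖ = 2.8231, so e_3 = (-0.5367, -0.0751, 0.7621, -0.3542).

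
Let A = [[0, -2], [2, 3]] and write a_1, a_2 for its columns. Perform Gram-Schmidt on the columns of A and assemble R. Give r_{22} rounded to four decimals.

r_{22} = 2.0000

e_1 = a_1/‖a_1‖ = (0, 2)/2.0000 = (0.0000, 1.0000).
r_{12} = e_1·a_2 = 3.0000.
u_2 = a_2 − 3.0000·e_1 = (-2.0000, 0.0000).
r_{22} = ‖u_2‖ = 2.0000.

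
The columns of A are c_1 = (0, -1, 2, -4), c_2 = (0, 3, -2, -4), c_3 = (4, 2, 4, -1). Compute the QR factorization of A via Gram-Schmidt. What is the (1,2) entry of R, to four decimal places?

e_1 = c_1/‖c_1‖ = (0, -1, 2, -4)/4.5826 = (0.0000, -0.2182, 0.4364, -0.8729).
r_{12} = e_1·c_2 = 1.9640.

r_{12} = 1.9640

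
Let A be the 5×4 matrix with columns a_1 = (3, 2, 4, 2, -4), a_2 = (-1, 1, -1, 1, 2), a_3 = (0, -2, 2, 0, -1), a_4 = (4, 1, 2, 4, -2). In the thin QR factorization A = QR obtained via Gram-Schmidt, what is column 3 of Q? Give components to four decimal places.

a_1 = (3, 2, 4, 2, -4); ‖a_1‖ = 7.0000, so q_1 = (0.4286, 0.2857, 0.5714, 0.2857, -0.5714).
q_1·a_2 = 0.4286·(-1) + 0.2857·1 + 0.5714·(-1) + 0.2857·1 + (-0.5714)·2 = -1.5714.
u_2 = a_2 + 1.5714·q_1 = (-0.3265, 1.4490, -0.1020, 1.4490, 1.1020).
‖u_2‖ = 2.3517, so q_2 = (-0.1388, 0.6161, -0.0434, 0.6161, 0.4686).
q_1·a_3 = 0.4286·0 + 0.2857·(-2) + 0.5714·2 + 0.2857·0 + (-0.5714)·(-1) = 1.1429; q_2·a_3 = (-0.1388)·0 + 0.6161·(-2) + (-0.0434)·2 + 0.6161·0 + 0.4686·(-1) = -1.7877.
u_3 = a_3 − 1.1429·q_1 + 1.7877·q_2 = (-0.7380, -1.2251, 1.2694, 0.7749, 0.4908).
‖u_3‖ = 2.1209, so q_3 = (-0.3480, -0.5776, 0.5985, 0.3654, 0.2314).

q_3 = (-0.3480, -0.5776, 0.5985, 0.3654, 0.2314)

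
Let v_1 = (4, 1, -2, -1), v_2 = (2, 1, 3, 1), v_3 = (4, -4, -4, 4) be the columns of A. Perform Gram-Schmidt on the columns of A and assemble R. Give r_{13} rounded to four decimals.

v_1 = (4, 1, -2, -1); ‖v_1‖ = 4.6904, so e_1 = (0.8528, 0.2132, -0.4264, -0.2132).
r_{13} = e_1·v_3 = 3.4112.

r_{13} = 3.4112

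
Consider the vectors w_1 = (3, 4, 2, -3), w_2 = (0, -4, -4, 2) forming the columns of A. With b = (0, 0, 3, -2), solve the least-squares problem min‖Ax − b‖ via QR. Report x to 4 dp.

w_1 = (3, 4, 2, -3); ‖w_1‖ = 6.1644, so q_1 = (0.4867, 0.6489, 0.3244, -0.4867).
q_1·w_2 = 0.4867·0 + 0.6489·(-4) + 0.3244·(-4) + (-0.4867)·2 = -4.8666.
u_2 = w_2 + 4.8666·q_1 = (2.3684, -0.8421, -2.4211, -0.3684).
‖u_2‖ = 3.5094, so q_2 = (0.6749, -0.2400, -0.6899, -0.1050).
Qᵀb = (1.9467, -1.8597).
Back-substitute: x_2 = -1.8597/3.5094 = -0.5299.
x_1 = (1.9467 + 4.8666·(-0.5299))/6.1644 = -0.1026.

x = (-0.1026, -0.5299)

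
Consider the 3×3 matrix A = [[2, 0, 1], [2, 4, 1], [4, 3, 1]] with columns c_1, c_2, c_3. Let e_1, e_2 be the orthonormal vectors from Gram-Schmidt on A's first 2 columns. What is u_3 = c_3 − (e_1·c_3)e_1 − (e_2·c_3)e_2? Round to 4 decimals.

c_1 = (2, 2, 4); ‖c_1‖ = 4.8990, so e_1 = (0.4082, 0.4082, 0.8165).
e_1·c_2 = 0.4082·0 + 0.4082·4 + 0.8165·3 = 4.0825.
u_2 = c_2 − 4.0825·e_1 = (-1.6667, 2.3333, -0.3333).
‖u_2‖ = 2.8868, so e_2 = (-0.5774, 0.8083, -0.1155).
e_1·c_3 = 0.4082·1 + 0.4082·1 + 0.8165·1 = 1.6330; e_2·c_3 = (-0.5774)·1 + 0.8083·1 + (-0.1155)·1 = 0.1155.
u_3 = c_3 − 1.6330·e_1 − 0.1155·e_2 = (0.4000, 0.2400, -0.3200).

u_3 = (0.4000, 0.2400, -0.3200)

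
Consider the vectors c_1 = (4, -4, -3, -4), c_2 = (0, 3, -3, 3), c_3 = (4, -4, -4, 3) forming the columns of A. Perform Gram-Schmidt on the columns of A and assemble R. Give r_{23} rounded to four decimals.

r_{23} = 3.6284

c_1 = (4, -4, -3, -4); ‖c_1‖ = 7.5498, so q_1 = (0.5298, -0.5298, -0.3974, -0.5298).
q_1·c_2 = 0.5298·0 + (-0.5298)·3 + (-0.3974)·(-3) + (-0.5298)·3 = -1.9868.
u_2 = c_2 + 1.9868·q_1 = (1.0526, 1.9474, -3.7895, 1.9474).
‖u_2‖ = 4.8013, so q_2 = (0.2192, 0.4056, -0.7893, 0.4056).
r_{23} = q_2·c_3 = 3.6284.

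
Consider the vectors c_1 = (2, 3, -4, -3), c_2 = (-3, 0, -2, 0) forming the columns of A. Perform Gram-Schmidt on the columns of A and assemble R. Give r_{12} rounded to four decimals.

e_1 = c_1/‖c_1‖ = (2, 3, -4, -3)/6.1644 = (0.3244, 0.4867, -0.6489, -0.4867).
r_{12} = e_1·c_2 = 0.3244.

r_{12} = 0.3244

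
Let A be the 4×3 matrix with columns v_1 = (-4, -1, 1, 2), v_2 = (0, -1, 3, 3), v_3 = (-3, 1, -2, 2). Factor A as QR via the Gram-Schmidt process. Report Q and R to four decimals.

Q = [[-0.8528, 0.4782, 0.0879], [-0.2132, -0.1435, 0.5022], [0.2132, 0.6695, -0.5188], [0.4264, 0.5500, 0.6862]], R = [[4.6904, 2.1320, 2.7716], [0.0000, 3.8019, -1.8173], [0.0000, 0.0000, 2.6487]]

v_1 = (-4, -1, 1, 2); ‖v_1‖ = 4.6904, so q_1 = (-0.8528, -0.2132, 0.2132, 0.4264).
q_1·v_2 = (-0.8528)·0 + (-0.2132)·(-1) + 0.2132·3 + 0.4264·3 = 2.1320.
u_2 = v_2 − 2.1320·q_1 = (1.8182, -0.5455, 2.5455, 2.0909).
‖u_2‖ = 3.8019, so q_2 = (0.4782, -0.1435, 0.6695, 0.5500).
q_1·v_3 = (-0.8528)·(-3) + (-0.2132)·1 + 0.2132·(-2) + 0.4264·2 = 2.7716; q_2·v_3 = 0.4782·(-3) + (-0.1435)·1 + 0.6695·(-2) + 0.5500·2 = -1.8173.
u_3 = v_3 − 2.7716·q_1 + 1.8173·q_2 = (0.2327, 1.3302, -1.3742, 1.8176).
‖u_3‖ = 2.6487, so q_3 = (0.0879, 0.5022, -0.5188, 0.6862).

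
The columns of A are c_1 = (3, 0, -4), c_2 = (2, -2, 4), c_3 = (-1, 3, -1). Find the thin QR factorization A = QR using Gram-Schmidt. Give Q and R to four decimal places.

Q = [[0.6000, 0.7155, 0.3578], [0.0000, -0.4472, 0.8944], [-0.8000, 0.5367, 0.2683]], R = [[5.0000, -2.0000, 0.2000], [0.0000, 4.4721, -2.5938], [0.0000, 0.0000, 2.0572]]

q_1 = c_1/‖c_1‖ = (3, 0, -4)/5.0000 = (0.6000, 0.0000, -0.8000).
r_{12} = q_1·c_2 = -2.0000.
u_2 = c_2 + 2.0000·q_1 = (3.2000, -2.0000, 2.4000).
‖u_2‖ = 4.4721, so q_2 = (0.7155, -0.4472, 0.5367).
r_{13} = q_1·c_3 = 0.2000; r_{23} = q_2·c_3 = -2.5938.
u_3 = c_3 − 0.2000·q_1 + 2.5938·q_2 = (0.7360, 1.8400, 0.5520).
‖u_3‖ = 2.0572, so q_3 = (0.3578, 0.8944, 0.2683).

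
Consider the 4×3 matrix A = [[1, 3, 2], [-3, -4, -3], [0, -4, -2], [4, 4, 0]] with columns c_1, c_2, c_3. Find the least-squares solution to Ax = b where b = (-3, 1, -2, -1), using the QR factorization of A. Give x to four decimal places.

x = (-0.7826, 0.5652, -0.6522)

q_1 = c_1/‖c_1‖ = (1, -3, 0, 4)/5.0990 = (0.1961, -0.5883, 0.0000, 0.7845).
r_{12} = q_1·c_2 = 6.0796.
u_2 = c_2 − 6.0796·q_1 = (1.8077, -0.4231, -4.0000, -0.7692).
‖u_2‖ = 4.4764, so q_2 = (0.4038, -0.0945, -0.8936, -0.1718).
r_{13} = q_1·c_3 = 2.1573; r_{23} = q_2·c_3 = 2.8783.
u_3 = c_3 − 2.1573·q_1 − 2.8783·q_2 = (0.4146, -1.4587, 0.5720, -1.1977).
‖u_3‖ = 2.0153, so q_3 = (0.2057, -0.7238, 0.2838, -0.5943).
Qᵀb = (-1.9612, 0.6530, -1.3143).
Back-substitute: x_3 = -1.3143/2.0153 = -0.6522.
x_2 = (0.6530 − 2.8783·(-0.6522))/4.4764 = 0.5652.
x_1 = (-1.9612 − 6.0796·0.5652 − 2.1573·(-0.6522))/5.0990 = -0.7826.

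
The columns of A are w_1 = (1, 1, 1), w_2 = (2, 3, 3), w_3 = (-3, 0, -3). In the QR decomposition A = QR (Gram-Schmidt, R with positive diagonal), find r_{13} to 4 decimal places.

r_{13} = -3.4641

w_1 = (1, 1, 1); ‖w_1‖ = 1.7321, so q_1 = (0.5774, 0.5774, 0.5774).
r_{13} = q_1·w_3 = -3.4641.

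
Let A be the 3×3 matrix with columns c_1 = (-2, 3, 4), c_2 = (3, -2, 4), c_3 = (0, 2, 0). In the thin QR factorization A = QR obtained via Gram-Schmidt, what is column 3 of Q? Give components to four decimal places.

c_1 = (-2, 3, 4); ‖c_1‖ = 5.3852, so e_1 = (-0.3714, 0.5571, 0.7428).
e_1·c_2 = (-0.3714)·3 + 0.5571·(-2) + 0.7428·4 = 0.7428.
u_2 = c_2 − 0.7428·e_1 = (3.2759, -2.4138, 3.4483).
‖u_2‖ = 5.3337, so e_2 = (0.6142, -0.4526, 0.6465).
e_1·c_3 = (-0.3714)·0 + 0.5571·2 + 0.7428·0 = 1.1142; e_2·c_3 = 0.6142·0 + (-0.4526)·2 + 0.6465·0 = -0.9051.
u_3 = c_3 − 1.1142·e_1 + 0.9051·e_2 = (0.9697, 0.9697, -0.2424).
‖u_3‖ = 1.3926, so e_3 = (0.6963, 0.6963, -0.1741).

e_3 = (0.6963, 0.6963, -0.1741)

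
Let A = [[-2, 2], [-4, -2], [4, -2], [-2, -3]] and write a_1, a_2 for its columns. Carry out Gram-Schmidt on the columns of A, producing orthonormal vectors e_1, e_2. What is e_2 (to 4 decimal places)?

e_2 = (0.4594, -0.3937, -0.4812, -0.6343)

e_1 = a_1/‖a_1‖ = (-2, -4, 4, -2)/6.3246 = (-0.3162, -0.6325, 0.6325, -0.3162).
r_{12} = e_1·a_2 = 0.3162.
u_2 = a_2 − 0.3162·e_1 = (2.1000, -1.8000, -2.2000, -2.9000).
‖u_2‖ = 4.5717, so e_2 = (0.4594, -0.3937, -0.4812, -0.6343).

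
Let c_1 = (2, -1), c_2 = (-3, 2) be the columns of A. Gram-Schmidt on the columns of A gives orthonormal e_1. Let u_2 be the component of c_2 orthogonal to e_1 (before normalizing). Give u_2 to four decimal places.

c_1 = (2, -1); ‖c_1‖ = 2.2361, so e_1 = (0.8944, -0.4472).
e_1·c_2 = 0.8944·(-3) + (-0.4472)·2 = -3.5777.
u_2 = c_2 + 3.5777·e_1 = (0.2000, 0.4000).

u_2 = (0.2000, 0.4000)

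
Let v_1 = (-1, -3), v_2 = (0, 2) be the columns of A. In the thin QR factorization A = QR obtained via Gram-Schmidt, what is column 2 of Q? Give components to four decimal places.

v_1 = (-1, -3); ‖v_1‖ = 3.1623, so q_1 = (-0.3162, -0.9487).
q_1·v_2 = (-0.3162)·0 + (-0.9487)·2 = -1.8974.
u_2 = v_2 + 1.8974·q_1 = (-0.6000, 0.2000).
‖u_2‖ = 0.6325, so q_2 = (-0.9487, 0.3162).

q_2 = (-0.9487, 0.3162)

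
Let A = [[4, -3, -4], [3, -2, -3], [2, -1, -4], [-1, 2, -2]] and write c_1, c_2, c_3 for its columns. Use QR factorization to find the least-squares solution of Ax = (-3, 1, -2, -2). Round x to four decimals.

e_1 = c_1/‖c_1‖ = (4, 3, 2, -1)/5.4772 = (0.7303, 0.5477, 0.3651, -0.1826).
r_{12} = e_1·c_2 = -4.0166.
u_2 = c_2 + 4.0166·e_1 = (-0.0667, 0.2000, 0.4667, 1.2667).
‖u_2‖ = 1.3663, so e_2 = (-0.0488, 0.1464, 0.3416, 0.9271).
r_{13} = e_1·c_3 = -5.6598; r_{23} = e_2·c_3 = -3.4644.
u_3 = c_3 + 5.6598·e_1 + 3.4644·e_2 = (-0.0357, 0.6071, -0.7500, 0.1786).
‖u_3‖ = 0.9820, so e_3 = (-0.0364, 0.6183, -0.7638, 0.1818).
Qᵀb = (-2.0083, -2.2446, 1.8912).
Back-substitute: x_3 = 1.8912/0.9820 = 1.9259.
x_2 = (-2.2446 + 3.4644·1.9259)/1.3663 = 3.2407.
x_1 = (-2.0083 + 4.0166·3.2407 + 5.6598·1.9259)/5.4772 = 4.0000.

x = (4.0000, 3.2407, 1.9259)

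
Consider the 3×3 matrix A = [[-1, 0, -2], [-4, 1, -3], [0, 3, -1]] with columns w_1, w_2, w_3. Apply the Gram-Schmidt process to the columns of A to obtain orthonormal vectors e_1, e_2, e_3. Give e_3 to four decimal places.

e_3 = (-0.9670, 0.2417, -0.0806)

w_1 = (-1, -4, 0); ‖w_1‖ = 4.1231, so e_1 = (-0.2425, -0.9701, 0.0000).
e_1·w_2 = (-0.2425)·0 + (-0.9701)·1 + 0.0000·3 = -0.9701.
u_2 = w_2 + 0.9701·e_1 = (-0.2353, 0.0588, 3.0000).
‖u_2‖ = 3.0098, so e_2 = (-0.0782, 0.0195, 0.9967).
e_1·w_3 = (-0.2425)·(-2) + (-0.9701)·(-3) + 0.0000·(-1) = 3.3955; e_2·w_3 = (-0.0782)·(-2) + 0.0195·(-3) + 0.9967·(-1) = -0.8990.
u_3 = w_3 − 3.3955·e_1 + 0.8990·e_2 = (-1.2468, 0.3117, -0.1039).
‖u_3‖ = 1.2893, so e_3 = (-0.9670, 0.2417, -0.0806).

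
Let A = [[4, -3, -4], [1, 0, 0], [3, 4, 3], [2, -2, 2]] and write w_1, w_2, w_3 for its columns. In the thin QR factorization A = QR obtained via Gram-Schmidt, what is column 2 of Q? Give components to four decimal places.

e_2 = (-0.4623, 0.0250, 0.8247, -0.3249)

w_1 = (4, 1, 3, 2); ‖w_1‖ = 5.4772, so e_1 = (0.7303, 0.1826, 0.5477, 0.3651).
e_1·w_2 = 0.7303·(-3) + 0.1826·0 + 0.5477·4 + 0.3651·(-2) = -0.7303.
u_2 = w_2 + 0.7303·e_1 = (-2.4667, 0.1333, 4.4000, -1.7333).
‖u_2‖ = 5.3354, so e_2 = (-0.4623, 0.0250, 0.8247, -0.3249).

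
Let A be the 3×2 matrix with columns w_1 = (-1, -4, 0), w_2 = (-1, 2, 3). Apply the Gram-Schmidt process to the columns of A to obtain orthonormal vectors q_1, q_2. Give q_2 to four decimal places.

q_2 = (-0.4234, 0.1059, 0.8997)

w_1 = (-1, -4, 0); ‖w_1‖ = 4.1231, so q_1 = (-0.2425, -0.9701, 0.0000).
q_1·w_2 = (-0.2425)·(-1) + (-0.9701)·2 + 0.0000·3 = -1.6977.
u_2 = w_2 + 1.6977·q_1 = (-1.4118, 0.3529, 3.0000).
‖u_2‖ = 3.3343, so q_2 = (-0.4234, 0.1059, 0.8997).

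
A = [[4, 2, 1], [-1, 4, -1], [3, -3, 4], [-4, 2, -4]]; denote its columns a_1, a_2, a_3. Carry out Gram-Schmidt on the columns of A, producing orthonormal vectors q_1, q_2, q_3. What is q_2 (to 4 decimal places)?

q_2 = (0.6015, 0.6856, -0.3848, 0.1415)

q_1 = a_1/‖a_1‖ = (4, -1, 3, -4)/6.4807 = (0.6172, -0.1543, 0.4629, -0.6172).
r_{12} = q_1·a_2 = -2.0059.
u_2 = a_2 + 2.0059·q_1 = (3.2381, 3.6905, -2.0714, 0.7619).
‖u_2‖ = 5.3830, so q_2 = (0.6015, 0.6856, -0.3848, 0.1415).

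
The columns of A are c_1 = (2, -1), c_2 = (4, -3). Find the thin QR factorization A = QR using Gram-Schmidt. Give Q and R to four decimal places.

Q = [[0.8944, -0.4472], [-0.4472, -0.8944]], R = [[2.2361, 4.9193], [0.0000, 0.8944]]

c_1 = (2, -1); ‖c_1‖ = 2.2361, so e_1 = (0.8944, -0.4472).
e_1·c_2 = 0.8944·4 + (-0.4472)·(-3) = 4.9193.
u_2 = c_2 − 4.9193·e_1 = (-0.4000, -0.8000).
‖u_2‖ = 0.8944, so e_2 = (-0.4472, -0.8944).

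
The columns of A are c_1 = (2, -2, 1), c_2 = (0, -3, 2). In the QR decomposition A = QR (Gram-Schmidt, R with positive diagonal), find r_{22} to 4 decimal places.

r_{22} = 2.4267

c_1 = (2, -2, 1); ‖c_1‖ = 3.0000, so e_1 = (0.6667, -0.6667, 0.3333).
e_1·c_2 = 0.6667·0 + (-0.6667)·(-3) + 0.3333·2 = 2.6667.
u_2 = c_2 − 2.6667·e_1 = (-1.7778, -1.2222, 1.1111).
r_{22} = ‖u_2‖ = 2.4267.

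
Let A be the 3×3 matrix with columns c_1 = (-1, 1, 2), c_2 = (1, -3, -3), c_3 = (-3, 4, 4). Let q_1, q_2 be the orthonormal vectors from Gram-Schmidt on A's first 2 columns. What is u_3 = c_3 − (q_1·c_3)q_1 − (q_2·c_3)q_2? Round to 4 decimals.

c_1 = (-1, 1, 2); ‖c_1‖ = 2.4495, so q_1 = (-0.4082, 0.4082, 0.8165).
q_1·c_2 = (-0.4082)·1 + 0.4082·(-3) + 0.8165·(-3) = -4.0825.
u_2 = c_2 + 4.0825·q_1 = (-0.6667, -1.3333, 0.3333).
‖u_2‖ = 1.5275, so q_2 = (-0.4364, -0.8729, 0.2182).
q_1·c_3 = (-0.4082)·(-3) + 0.4082·4 + 0.8165·4 = 6.1237; q_2·c_3 = (-0.4364)·(-3) + (-0.8729)·4 + 0.2182·4 = -1.3093.
u_3 = c_3 − 6.1237·q_1 + 1.3093·q_2 = (-1.0714, 0.3571, -0.7143).

u_3 = (-1.0714, 0.3571, -0.7143)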